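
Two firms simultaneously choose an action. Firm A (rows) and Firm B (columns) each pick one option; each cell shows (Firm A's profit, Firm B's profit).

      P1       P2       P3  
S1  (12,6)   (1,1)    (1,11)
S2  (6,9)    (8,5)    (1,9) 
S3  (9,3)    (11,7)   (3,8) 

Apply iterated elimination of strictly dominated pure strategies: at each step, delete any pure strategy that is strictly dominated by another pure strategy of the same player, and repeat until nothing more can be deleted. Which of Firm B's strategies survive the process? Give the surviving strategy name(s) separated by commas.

Firm A's strategy S2 is strictly dominated by S3 (P1: 9>6, P2: 11>8, P3: 3>1) and is removed.
Firm B's strategy P1 is strictly dominated by P3 (S1: 11>6, S3: 8>3) and is removed.
Firm A's strategy S1 is strictly dominated by S3 (P2: 11>1, P3: 3>1) and is removed.
For Firm B, P3 strictly dominates P2 on the remaining rows (S3: 8>7); eliminate P2.
Among the remaining strategies, none is strictly dominated by another pure strategy of the same player, so the elimination stops.
Surviving strategies — Firm A: {S3}; Firm B: {P3}.

P3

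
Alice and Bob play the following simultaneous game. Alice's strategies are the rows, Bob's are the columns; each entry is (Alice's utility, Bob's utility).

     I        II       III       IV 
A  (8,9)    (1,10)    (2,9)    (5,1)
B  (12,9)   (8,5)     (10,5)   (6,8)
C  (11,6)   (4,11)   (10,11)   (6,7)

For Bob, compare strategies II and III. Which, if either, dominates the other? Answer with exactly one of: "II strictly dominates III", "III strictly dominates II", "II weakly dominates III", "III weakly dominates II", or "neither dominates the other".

Compare II to III across every action of Alice: A: 10>9, B: 5=5, C: 11=11.
II is at least as good everywhere and strictly better somewhere (tied only at B, C), so II weakly but not strictly dominates III.

II weakly dominates III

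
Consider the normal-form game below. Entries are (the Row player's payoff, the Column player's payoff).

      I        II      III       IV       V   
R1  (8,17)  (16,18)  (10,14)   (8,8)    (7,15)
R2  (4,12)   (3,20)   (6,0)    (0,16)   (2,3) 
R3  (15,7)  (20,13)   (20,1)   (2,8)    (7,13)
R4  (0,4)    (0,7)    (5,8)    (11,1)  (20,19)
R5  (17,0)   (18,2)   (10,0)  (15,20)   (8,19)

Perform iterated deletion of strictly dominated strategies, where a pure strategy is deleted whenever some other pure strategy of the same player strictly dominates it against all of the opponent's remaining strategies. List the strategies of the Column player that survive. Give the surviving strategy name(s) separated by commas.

II, IV, V

For the Row player, R1 strictly dominates R2 on the remaining columns (I: 8>4, II: 16>3, III: 10>6, IV: 8>0, V: 7>2); eliminate R2.
The Column player's strategy I is strictly dominated by II (R1: 18>17, R3: 13>7, R4: 7>4, R5: 2>0) and is removed.
Column III is eliminated: V beats it against every remaining row (R1: 15>14, R3: 13>1, R4: 19>8, R5: 19>0).
The Row player's strategy R1 is strictly dominated by R5 (II: 18>16, IV: 15>8, V: 8>7) and is removed.
Among the remaining strategies, none is strictly dominated by another pure strategy of the same player, so the elimination stops.
Surviving strategies — the Row player: {R3, R4, R5}; the Column player: {II, IV, V}.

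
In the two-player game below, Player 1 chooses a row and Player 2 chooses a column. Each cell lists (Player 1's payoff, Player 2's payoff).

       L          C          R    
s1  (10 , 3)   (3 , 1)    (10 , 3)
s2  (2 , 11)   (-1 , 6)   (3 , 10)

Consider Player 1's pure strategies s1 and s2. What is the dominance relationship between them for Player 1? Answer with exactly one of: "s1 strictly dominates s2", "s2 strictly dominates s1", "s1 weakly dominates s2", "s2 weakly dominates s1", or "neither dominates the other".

s1 strictly dominates s2

s1's payoffs vs s2's, by Player 2's action — L: 10>2, C: 3>-1, R: 10>3.
Every comparison favours s1, so s1 strictly dominates s2.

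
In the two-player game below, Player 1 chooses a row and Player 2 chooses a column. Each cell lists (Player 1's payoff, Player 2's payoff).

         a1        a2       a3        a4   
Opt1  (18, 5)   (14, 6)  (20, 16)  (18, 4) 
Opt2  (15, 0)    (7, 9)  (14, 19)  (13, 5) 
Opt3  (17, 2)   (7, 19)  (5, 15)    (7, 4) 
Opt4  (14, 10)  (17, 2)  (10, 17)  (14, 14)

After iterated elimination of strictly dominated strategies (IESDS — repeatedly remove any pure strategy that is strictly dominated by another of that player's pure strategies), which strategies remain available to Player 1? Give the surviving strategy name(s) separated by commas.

Player 1's strategy Opt2 is strictly dominated by Opt1 (a1: 18>15, a2: 14>7, a3: 20>14, a4: 18>13) and is removed.
Player 1's strategy Opt3 is strictly dominated by Opt1 (a1: 18>17, a2: 14>7, a3: 20>5, a4: 18>7) and is removed.
Player 2's strategy a1 is strictly dominated by a3 (Opt1: 16>5, Opt4: 17>10) and is removed.
Player 2's strategy a2 is strictly dominated by a3 (Opt1: 16>6, Opt4: 17>2) and is removed.
Row Opt4 is eliminated: Opt1 beats it against every remaining column (a3: 20>10, a4: 18>14).
Player 2's strategy a4 is strictly dominated by a3 (Opt1: 16>4) and is removed.
Among the remaining strategies, none is strictly dominated by another pure strategy of the same player, so the elimination stops.
Surviving strategies — Player 1: {Opt1}; Player 2: {a3}.

Opt1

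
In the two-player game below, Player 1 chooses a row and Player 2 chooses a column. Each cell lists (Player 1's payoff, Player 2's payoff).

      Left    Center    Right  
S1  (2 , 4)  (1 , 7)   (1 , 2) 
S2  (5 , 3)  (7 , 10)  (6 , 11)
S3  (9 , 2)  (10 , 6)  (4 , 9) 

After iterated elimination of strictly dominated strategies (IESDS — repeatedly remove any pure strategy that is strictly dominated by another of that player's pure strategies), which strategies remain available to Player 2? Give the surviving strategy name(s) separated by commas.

Right

Row S1 is eliminated: S2 beats it against every remaining column (Left: 5>2, Center: 7>1, Right: 6>1).
Player 2's strategy Left is strictly dominated by Center (S2: 10>3, S3: 6>2) and is removed.
Column Center is eliminated: Right beats it against every remaining row (S2: 11>10, S3: 9>6).
For Player 1, S2 strictly dominates S3 on the remaining columns (Right: 6>4); eliminate S3.
Among the remaining strategies, none is strictly dominated by another pure strategy of the same player, so the elimination stops.
Surviving strategies — Player 1: {S2}; Player 2: {Right}.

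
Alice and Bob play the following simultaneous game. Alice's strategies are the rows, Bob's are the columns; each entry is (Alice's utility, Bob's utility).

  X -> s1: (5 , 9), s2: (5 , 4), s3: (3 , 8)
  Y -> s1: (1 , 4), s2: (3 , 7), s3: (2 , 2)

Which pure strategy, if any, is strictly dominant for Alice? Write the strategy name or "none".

X

X vs Y: s1: 5>1, s2: 5>3, s3: 3>2.
X strictly beats every other strategy against every opponent action, so it is strictly dominant.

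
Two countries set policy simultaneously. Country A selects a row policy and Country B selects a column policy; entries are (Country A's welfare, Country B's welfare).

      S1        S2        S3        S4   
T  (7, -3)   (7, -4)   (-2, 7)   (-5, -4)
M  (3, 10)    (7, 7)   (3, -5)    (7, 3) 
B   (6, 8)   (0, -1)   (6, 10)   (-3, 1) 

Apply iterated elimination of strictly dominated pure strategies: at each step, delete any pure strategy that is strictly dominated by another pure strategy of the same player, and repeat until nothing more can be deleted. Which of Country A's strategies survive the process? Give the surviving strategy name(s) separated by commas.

B

Column S2 is eliminated: S1 beats it against every remaining row (T: -3>-4, M: 10>7, B: 8>-1).
For Country B, S1 strictly dominates S4 on the remaining rows (T: -3>-4, M: 10>3, B: 8>1); eliminate S4.
Country A's strategy M is strictly dominated by B (S1: 6>3, S3: 6>3) and is removed.
For Country B, S3 strictly dominates S1 on the remaining rows (T: 7>-3, B: 10>8); eliminate S1.
Row T is eliminated: B beats it against every remaining column (S3: 6>-2).
Among the remaining strategies, none is strictly dominated by another pure strategy of the same player, so the elimination stops.
Surviving strategies — Country A: {B}; Country B: {S3}.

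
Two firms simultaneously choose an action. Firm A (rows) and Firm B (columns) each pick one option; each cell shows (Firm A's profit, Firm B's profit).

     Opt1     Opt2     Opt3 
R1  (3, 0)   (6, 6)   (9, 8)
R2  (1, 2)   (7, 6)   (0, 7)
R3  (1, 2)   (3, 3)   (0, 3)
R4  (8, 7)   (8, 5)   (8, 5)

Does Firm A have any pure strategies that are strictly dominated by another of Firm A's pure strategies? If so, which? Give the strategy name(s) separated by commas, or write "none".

Nothing dominates R1: R2 at Opt1 (3>1); R3 at Opt1 (3>1); R4 at Opt3 (9>8).
R2: dominated, since R4 does at least as well everywhere (Opt1: 8>1, Opt2: 8>7, Opt3: 8>0).
R3: dominated, since R1 does at least as well everywhere (Opt1: 3>1, Opt2: 6>3, Opt3: 9>0).
Nothing dominates R4: R1 at Opt1 (8>3); R2 at Opt1 (8>1); R3 at Opt1 (8>1).

R2, R3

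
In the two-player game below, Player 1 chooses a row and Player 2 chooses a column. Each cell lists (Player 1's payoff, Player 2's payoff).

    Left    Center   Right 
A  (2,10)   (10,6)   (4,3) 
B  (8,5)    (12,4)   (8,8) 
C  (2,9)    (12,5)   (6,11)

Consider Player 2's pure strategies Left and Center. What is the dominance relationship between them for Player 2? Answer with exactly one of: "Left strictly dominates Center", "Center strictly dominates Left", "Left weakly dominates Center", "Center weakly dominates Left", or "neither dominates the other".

Left strictly dominates Center

Left's payoffs vs Center's, by Player 1's action — A: 10>6, B: 5>4, C: 9>5.
Left gives a strictly higher payoff against every action of Player 1, so Left strictly dominates Center.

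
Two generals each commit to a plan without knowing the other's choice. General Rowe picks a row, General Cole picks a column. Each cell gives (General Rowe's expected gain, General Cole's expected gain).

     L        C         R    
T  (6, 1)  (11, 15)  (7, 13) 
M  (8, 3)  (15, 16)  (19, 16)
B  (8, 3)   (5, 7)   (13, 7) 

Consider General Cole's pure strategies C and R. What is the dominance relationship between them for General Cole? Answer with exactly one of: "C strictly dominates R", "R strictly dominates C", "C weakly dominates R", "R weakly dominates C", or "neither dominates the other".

C weakly dominates R

Compare C to R across each choice by General Rowe: T: 15>13, M: 16=16, B: 7=7.
C is at least as good everywhere and strictly better somewhere (tied only at M, B), so C weakly but not strictly dominates R.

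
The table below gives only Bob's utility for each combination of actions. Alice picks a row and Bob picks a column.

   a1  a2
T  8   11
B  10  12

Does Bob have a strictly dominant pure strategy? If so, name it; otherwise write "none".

a2 vs a1: T: 11>8, B: 12>10.
a2 strictly beats every other strategy against every opponent action, so it is strictly dominant.

a2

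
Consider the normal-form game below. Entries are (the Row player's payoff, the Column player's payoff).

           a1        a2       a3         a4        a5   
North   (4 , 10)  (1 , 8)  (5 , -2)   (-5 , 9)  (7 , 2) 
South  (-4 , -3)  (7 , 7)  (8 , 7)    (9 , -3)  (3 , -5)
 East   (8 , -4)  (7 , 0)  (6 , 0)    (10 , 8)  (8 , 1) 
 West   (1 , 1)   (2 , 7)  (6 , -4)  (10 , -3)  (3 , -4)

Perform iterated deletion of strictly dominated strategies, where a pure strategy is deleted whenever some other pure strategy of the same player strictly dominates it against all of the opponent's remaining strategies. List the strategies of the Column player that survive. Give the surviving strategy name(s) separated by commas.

Row North is eliminated: East beats it against every remaining column (a1: 8>4, a2: 7>1, a3: 6>5, a4: 10>-5, a5: 8>7).
For the Column player, a2 strictly dominates a1 on the remaining rows (South: 7>-3, East: 0>-4, West: 7>1); eliminate a1.
Column a5 is eliminated: a4 beats it against every remaining row (South: -3>-5, East: 8>1, West: -3>-4).
Among the remaining strategies, none is strictly dominated by another pure strategy of the same player, so the elimination stops.
Surviving strategies — the Row player: {South, East, West}; the Column player: {a2, a3, a4}.

a2, a3, a4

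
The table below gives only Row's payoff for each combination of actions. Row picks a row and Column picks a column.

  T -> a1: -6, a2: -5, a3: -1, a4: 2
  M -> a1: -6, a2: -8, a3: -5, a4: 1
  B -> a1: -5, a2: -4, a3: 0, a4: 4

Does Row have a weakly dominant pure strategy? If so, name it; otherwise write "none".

B

B vs T: a1: -5>-6, a2: -4>-5, a3: 0>-1, a4: 4>2.
B vs M: a1: -5>-6, a2: -4>-8, a3: 0>-5, a4: 4>1.
B is at least as good as every other strategy against every opponent action, so it is weakly dominant.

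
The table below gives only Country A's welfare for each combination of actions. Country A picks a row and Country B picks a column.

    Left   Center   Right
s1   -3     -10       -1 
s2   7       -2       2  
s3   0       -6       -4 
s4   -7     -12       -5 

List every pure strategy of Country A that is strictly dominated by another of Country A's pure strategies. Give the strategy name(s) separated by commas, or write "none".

s1: dominated, since s2 does at least as well everywhere (Left: 7>-3, Center: -2>-10, Right: 2>-1).
s2 is not dominated — it holds its own against s1 at Left (7>-3); s3 at Left (7>0); s4 at Left (7>-7).
s3: dominated, since s2 does at least as well everywhere (Left: 7>0, Center: -2>-6, Right: 2>-4).
s1 strictly dominates s4 — Left: -3>-7, Center: -10>-12, Right: -1>-5.

s1, s3, s4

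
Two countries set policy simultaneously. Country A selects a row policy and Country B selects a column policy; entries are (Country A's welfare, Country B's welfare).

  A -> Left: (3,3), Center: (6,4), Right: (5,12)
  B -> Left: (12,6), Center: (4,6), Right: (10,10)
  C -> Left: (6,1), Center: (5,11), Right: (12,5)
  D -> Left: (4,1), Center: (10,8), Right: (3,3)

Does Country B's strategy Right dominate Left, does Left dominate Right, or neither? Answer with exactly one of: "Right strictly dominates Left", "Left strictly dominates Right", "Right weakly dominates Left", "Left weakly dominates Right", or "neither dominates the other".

Right's payoffs vs Left's, by Country A's action — A: 12>3, B: 10>6, C: 5>1, D: 3>1.
Right gives a strictly higher payoff against each choice by Country A, so Right strictly dominates Left.

Right strictly dominates Left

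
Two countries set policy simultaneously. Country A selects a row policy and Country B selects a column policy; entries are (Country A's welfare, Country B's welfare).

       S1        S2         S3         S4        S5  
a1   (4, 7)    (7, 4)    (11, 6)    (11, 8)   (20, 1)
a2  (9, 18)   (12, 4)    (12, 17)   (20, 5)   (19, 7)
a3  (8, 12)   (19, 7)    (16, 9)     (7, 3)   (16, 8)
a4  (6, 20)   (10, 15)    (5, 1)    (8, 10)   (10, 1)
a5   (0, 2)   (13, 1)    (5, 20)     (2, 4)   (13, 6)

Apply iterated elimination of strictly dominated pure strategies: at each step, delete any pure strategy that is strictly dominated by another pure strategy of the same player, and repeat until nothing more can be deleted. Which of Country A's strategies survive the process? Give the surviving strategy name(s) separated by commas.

Row a4 is eliminated: a2 beats it against every remaining column (S1: 9>6, S2: 12>10, S3: 12>5, S4: 20>8, S5: 19>10).
Country A's strategy a5 is strictly dominated by a3 (S1: 8>0, S2: 19>13, S3: 16>5, S4: 7>2, S5: 16>13) and is removed.
Column S2 is eliminated: S1 beats it against every remaining row (a1: 7>4, a2: 18>4, a3: 12>7).
For Country B, S1 strictly dominates S3 on the remaining rows (a1: 7>6, a2: 18>17, a3: 12>9); eliminate S3.
Country A's strategy a3 is strictly dominated by a2 (S1: 9>8, S4: 20>7, S5: 19>16) and is removed.
Column S5 is eliminated: S1 beats it against every remaining row (a1: 7>1, a2: 18>7).
For Country A, a2 strictly dominates a1 on the remaining columns (S1: 9>4, S4: 20>11); eliminate a1.
For Country B, S1 strictly dominates S4 on the remaining rows (a2: 18>5); eliminate S4.
Among the remaining strategies, none is strictly dominated by another pure strategy of the same player, so the elimination stops.
Surviving strategies — Country A: {a2}; Country B: {S1}.

a2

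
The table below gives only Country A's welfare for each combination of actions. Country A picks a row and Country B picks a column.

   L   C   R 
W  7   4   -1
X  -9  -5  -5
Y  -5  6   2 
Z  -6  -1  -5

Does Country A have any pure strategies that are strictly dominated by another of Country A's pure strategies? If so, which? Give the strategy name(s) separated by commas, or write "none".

W: no other strategy beats it everywhere (X at L (7>-9); Y at L (7>-5); Z at L (7>-6)).
X: dominated, since W does at least as well everywhere (L: 7>-9, C: 4>-5, R: -1>-5).
Y is not dominated — it holds its own against W at C (6>4); X at L (-5>-9); Z at L (-5>-6).
W strictly dominates Z — L: 7>-6, C: 4>-1, R: -1>-5.

X, Z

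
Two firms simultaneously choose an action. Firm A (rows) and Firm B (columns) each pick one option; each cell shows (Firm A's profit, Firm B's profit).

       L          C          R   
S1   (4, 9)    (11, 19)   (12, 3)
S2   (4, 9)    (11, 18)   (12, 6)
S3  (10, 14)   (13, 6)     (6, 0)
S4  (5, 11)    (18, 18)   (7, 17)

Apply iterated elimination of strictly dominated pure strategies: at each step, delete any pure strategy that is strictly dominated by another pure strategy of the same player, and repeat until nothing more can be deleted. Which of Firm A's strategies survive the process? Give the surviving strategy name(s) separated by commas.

Column R is eliminated: C beats it against every remaining row (S1: 19>3, S2: 18>6, S3: 6>0, S4: 18>17).
For Firm A, S3 strictly dominates S1 on the remaining columns (L: 10>4, C: 13>11); eliminate S1.
Row S2 is eliminated: S3 beats it against every remaining column (L: 10>4, C: 13>11).
Among the remaining strategies, none is strictly dominated by another pure strategy of the same player, so the elimination stops.
Surviving strategies — Firm A: {S3, S4}; Firm B: {L, C}.

S3, S4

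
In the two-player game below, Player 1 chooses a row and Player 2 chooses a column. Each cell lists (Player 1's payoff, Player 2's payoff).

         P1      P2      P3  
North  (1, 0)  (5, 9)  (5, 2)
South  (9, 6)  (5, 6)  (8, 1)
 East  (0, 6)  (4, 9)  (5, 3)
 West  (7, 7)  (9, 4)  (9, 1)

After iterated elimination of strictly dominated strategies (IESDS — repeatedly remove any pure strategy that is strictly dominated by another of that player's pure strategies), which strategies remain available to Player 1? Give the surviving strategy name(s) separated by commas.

South, West

Row North is eliminated: West beats it against every remaining column (P1: 7>1, P2: 9>5, P3: 9>5).
For Player 1, South strictly dominates East on the remaining columns (P1: 9>0, P2: 5>4, P3: 8>5); eliminate East.
For Player 2, P1 strictly dominates P3 on the remaining rows (South: 6>1, West: 7>1); eliminate P3.
Among the remaining strategies, none is strictly dominated by another pure strategy of the same player, so the elimination stops.
Surviving strategies — Player 1: {South, West}; Player 2: {P1, P2}.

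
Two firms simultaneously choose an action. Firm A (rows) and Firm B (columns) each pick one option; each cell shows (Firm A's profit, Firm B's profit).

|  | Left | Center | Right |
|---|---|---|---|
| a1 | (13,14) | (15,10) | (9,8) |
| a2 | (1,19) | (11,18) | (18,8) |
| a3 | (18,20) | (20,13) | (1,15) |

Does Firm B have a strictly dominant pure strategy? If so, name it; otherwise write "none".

Left vs Center: a1: 14>10, a2: 19>18, a3: 20>13.
Left vs Right: a1: 14>8, a2: 19>8, a3: 20>15.
Left strictly beats every other strategy against every opponent action, so it is strictly dominant.

Left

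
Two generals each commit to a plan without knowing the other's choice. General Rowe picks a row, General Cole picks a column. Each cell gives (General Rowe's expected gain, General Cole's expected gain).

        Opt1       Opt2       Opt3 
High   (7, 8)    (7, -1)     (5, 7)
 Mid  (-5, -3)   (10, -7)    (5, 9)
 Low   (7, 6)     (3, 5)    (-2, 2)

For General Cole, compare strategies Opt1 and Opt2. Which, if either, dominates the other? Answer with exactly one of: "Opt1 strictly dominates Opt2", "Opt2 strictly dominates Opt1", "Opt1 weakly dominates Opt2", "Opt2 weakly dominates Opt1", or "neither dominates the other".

Opt1's payoffs vs Opt2's, by General Rowe's action — High: 8>-1, Mid: -3>-7, Low: 6>5.
Every comparison favours Opt1, so Opt1 strictly dominates Opt2.

Opt1 strictly dominates Opt2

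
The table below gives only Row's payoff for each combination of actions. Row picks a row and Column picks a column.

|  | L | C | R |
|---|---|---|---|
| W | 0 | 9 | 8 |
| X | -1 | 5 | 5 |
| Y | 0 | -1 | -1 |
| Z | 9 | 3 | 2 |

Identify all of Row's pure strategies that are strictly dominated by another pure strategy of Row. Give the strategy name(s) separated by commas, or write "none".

Nothing dominates W: X at L (0>-1); Y at L (0=0); Z at C (9>3).
X is strictly dominated by W (L: 0>-1, C: 9>5, R: 8>5).
Y is strictly dominated by Z (L: 9>0, C: 3>-1, R: 2>-1).
Z is not dominated — it holds its own against W at L (9>0); X at L (9>-1); Y at L (9>0).

X, Y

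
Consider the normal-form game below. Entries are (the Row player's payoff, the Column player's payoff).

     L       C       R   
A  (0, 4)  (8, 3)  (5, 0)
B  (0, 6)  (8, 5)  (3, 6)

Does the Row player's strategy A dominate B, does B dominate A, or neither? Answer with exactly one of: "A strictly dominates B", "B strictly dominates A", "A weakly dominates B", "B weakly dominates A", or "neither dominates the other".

Compare A to B across every action of the Column player: L: 0=0, C: 8=8, R: 5>3.
A is at least as good everywhere and strictly better somewhere (tied only at L, C), so A weakly but not strictly dominates B.

A weakly dominates B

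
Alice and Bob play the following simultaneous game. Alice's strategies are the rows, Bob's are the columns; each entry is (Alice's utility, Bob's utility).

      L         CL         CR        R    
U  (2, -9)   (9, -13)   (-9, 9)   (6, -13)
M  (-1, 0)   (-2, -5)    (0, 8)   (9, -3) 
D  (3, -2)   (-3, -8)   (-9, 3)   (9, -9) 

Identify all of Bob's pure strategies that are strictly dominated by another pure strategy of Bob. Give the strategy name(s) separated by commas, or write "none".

L, CL, R

L is strictly dominated by CR (U: 9>-9, M: 8>0, D: 3>-2).
CL: dominated, since L does at least as well everywhere (U: -9>-13, M: 0>-5, D: -2>-8).
CR: no other strategy beats it everywhere (L at U (9>-9); CL at U (9>-13); R at U (9>-13)).
L strictly dominates R — U: -9>-13, M: 0>-3, D: -2>-9.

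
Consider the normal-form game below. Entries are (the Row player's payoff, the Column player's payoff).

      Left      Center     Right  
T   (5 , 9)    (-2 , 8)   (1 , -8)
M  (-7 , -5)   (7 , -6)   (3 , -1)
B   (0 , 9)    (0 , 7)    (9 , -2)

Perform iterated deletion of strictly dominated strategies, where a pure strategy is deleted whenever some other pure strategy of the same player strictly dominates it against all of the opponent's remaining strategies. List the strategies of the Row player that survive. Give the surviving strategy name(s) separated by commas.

Column Center is eliminated: Left beats it against every remaining row (T: 9>8, M: -5>-6, B: 9>7).
The Row player's strategy M is strictly dominated by B (Left: 0>-7, Right: 9>3) and is removed.
For the Column player, Left strictly dominates Right on the remaining rows (T: 9>-8, B: 9>-2); eliminate Right.
Row B is eliminated: T beats it against every remaining column (Left: 5>0).
Among the remaining strategies, none is strictly dominated by another pure strategy of the same player, so the elimination stops.
Surviving strategies — the Row player: {T}; the Column player: {Left}.

T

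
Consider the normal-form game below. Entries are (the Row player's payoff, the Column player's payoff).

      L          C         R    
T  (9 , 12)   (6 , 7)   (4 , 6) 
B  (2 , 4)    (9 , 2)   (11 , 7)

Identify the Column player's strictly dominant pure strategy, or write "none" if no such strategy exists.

L fails to dominate R at B (4<7).
C fails to dominate L at T (7<12).
R fails to dominate L at T (6<12).
No single strategy dominates all the others.

none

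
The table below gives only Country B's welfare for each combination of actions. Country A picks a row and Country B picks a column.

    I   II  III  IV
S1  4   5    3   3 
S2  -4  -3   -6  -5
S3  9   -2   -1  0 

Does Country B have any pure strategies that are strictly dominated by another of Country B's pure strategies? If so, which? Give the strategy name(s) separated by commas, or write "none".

III, IV

I: no other strategy beats it everywhere (II at S3 (9>-2); III at S1 (4>3); IV at S1 (4>3)).
II is not dominated — it holds its own against I at S1 (5>4); III at S1 (5>3); IV at S1 (5>3).
III is strictly dominated by I (S1: 4>3, S2: -4>-6, S3: 9>-1).
IV is strictly dominated by I (S1: 4>3, S2: -4>-5, S3: 9>0).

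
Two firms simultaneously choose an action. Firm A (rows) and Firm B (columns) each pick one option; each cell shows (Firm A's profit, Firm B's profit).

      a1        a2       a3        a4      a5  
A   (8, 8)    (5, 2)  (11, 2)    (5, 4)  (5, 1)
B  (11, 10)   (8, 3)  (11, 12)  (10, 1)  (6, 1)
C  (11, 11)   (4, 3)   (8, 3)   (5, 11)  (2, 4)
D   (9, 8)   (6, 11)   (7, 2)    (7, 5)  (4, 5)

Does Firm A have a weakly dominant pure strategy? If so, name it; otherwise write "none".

B vs A: a1: 11>8, a2: 8>5, a3: 11=11, a4: 10>5, a5: 6>5.
B vs C: a1: 11=11, a2: 8>4, a3: 11>8, a4: 10>5, a5: 6>2.
B vs D: a1: 11>9, a2: 8>6, a3: 11>7, a4: 10>7, a5: 6>4.
B is at least as good as every other strategy against every opponent action, so it is weakly dominant.

B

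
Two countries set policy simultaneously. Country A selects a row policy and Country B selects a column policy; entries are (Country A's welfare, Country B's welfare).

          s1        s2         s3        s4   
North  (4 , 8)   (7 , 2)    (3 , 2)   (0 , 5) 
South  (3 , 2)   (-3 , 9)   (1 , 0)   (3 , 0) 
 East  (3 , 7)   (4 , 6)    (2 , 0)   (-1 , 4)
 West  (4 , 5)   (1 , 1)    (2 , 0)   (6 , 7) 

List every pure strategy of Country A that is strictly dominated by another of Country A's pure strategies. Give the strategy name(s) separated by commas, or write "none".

Nothing dominates North: South at s1 (4>3); East at s1 (4>3); West at s1 (4=4).
West strictly dominates South — s1: 4>3, s2: 1>-3, s3: 2>1, s4: 6>3.
East: dominated, since North does at least as well everywhere (s1: 4>3, s2: 7>4, s3: 3>2, s4: 0>-1).
West is not dominated — it holds its own against North at s1 (4=4); South at s1 (4>3); East at s1 (4>3).

South, East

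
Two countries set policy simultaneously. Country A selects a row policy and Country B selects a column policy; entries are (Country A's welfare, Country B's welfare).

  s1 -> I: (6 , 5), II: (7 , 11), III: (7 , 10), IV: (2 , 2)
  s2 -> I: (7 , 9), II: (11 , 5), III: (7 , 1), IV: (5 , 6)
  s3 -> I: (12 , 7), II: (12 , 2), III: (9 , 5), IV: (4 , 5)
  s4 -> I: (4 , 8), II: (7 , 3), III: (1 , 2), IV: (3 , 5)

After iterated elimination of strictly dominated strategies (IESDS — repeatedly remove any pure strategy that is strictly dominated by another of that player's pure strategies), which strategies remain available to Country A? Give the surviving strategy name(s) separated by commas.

For Country A, s3 strictly dominates s1 on the remaining columns (I: 12>6, II: 12>7, III: 9>7, IV: 4>2); eliminate s1.
Country A's strategy s4 is strictly dominated by s2 (I: 7>4, II: 11>7, III: 7>1, IV: 5>3) and is removed.
For Country B, I strictly dominates II on the remaining rows (s2: 9>5, s3: 7>2); eliminate II.
For Country B, I strictly dominates III on the remaining rows (s2: 9>1, s3: 7>5); eliminate III.
For Country B, I strictly dominates IV on the remaining rows (s2: 9>6, s3: 7>5); eliminate IV.
Country A's strategy s2 is strictly dominated by s3 (I: 12>7) and is removed.
Among the remaining strategies, none is strictly dominated by another pure strategy of the same player, so the elimination stops.
Surviving strategies — Country A: {s3}; Country B: {I}.

s3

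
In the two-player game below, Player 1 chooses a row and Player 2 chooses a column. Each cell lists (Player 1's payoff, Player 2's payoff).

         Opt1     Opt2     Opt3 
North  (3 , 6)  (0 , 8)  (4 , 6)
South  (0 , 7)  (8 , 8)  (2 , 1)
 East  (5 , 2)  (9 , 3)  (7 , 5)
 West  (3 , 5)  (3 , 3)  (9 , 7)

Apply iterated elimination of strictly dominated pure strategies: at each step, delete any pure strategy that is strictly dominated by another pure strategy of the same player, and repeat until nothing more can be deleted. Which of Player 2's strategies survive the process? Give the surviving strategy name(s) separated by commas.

Opt3

Player 1's strategy North is strictly dominated by East (Opt1: 5>3, Opt2: 9>0, Opt3: 7>4) and is removed.
Row South is eliminated: East beats it against every remaining column (Opt1: 5>0, Opt2: 9>8, Opt3: 7>2).
Column Opt1 is eliminated: Opt3 beats it against every remaining row (East: 5>2, West: 7>5).
Player 2's strategy Opt2 is strictly dominated by Opt3 (East: 5>3, West: 7>3) and is removed.
For Player 1, West strictly dominates East on the remaining columns (Opt3: 9>7); eliminate East.
Among the remaining strategies, none is strictly dominated by another pure strategy of the same player, so the elimination stops.
Surviving strategies — Player 1: {West}; Player 2: {Opt3}.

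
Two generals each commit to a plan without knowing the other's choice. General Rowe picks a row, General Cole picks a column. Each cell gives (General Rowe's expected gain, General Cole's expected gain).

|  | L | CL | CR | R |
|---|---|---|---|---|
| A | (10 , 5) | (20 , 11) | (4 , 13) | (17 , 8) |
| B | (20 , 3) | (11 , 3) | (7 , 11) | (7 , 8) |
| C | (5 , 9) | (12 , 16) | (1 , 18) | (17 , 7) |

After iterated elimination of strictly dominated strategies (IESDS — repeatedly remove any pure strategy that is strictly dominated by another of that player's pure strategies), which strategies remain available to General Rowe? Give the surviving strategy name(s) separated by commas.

Column L is eliminated: CR beats it against every remaining row (A: 13>5, B: 11>3, C: 18>9).
General Cole's strategy CL is strictly dominated by CR (A: 13>11, B: 11>3, C: 18>16) and is removed.
Column R is eliminated: CR beats it against every remaining row (A: 13>8, B: 11>8, C: 18>7).
General Rowe's strategy A is strictly dominated by B (CR: 7>4) and is removed.
Row C is eliminated: B beats it against every remaining column (CR: 7>1).
Among the remaining strategies, none is strictly dominated by another pure strategy of the same player, so the elimination stops.
Surviving strategies — General Rowe: {B}; General Cole: {CR}.

B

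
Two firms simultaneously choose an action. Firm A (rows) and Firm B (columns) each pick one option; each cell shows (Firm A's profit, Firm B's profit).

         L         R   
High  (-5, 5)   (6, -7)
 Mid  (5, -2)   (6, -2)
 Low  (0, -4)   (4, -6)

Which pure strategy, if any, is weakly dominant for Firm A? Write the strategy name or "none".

Mid

Mid vs High: L: 5>-5, R: 6=6.
Mid vs Low: L: 5>0, R: 6>4.
Mid is at least as good as every other strategy against every opponent action, so it is weakly dominant.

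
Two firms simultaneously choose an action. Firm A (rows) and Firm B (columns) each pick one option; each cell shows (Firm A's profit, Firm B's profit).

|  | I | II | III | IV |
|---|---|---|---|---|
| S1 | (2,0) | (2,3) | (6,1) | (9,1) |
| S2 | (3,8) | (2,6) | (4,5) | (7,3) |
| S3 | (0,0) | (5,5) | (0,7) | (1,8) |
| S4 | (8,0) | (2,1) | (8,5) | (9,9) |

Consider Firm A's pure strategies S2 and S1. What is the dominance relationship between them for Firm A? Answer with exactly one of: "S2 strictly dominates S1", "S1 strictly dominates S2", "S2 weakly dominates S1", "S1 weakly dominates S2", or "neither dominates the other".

neither dominates the other

S2's payoffs vs S1's, by Firm B's action — I: 3>2, II: 2=2, III: 4<6, IV: 7<9.
S2 does better at I but worse at III, IV; neither strategy dominates the other.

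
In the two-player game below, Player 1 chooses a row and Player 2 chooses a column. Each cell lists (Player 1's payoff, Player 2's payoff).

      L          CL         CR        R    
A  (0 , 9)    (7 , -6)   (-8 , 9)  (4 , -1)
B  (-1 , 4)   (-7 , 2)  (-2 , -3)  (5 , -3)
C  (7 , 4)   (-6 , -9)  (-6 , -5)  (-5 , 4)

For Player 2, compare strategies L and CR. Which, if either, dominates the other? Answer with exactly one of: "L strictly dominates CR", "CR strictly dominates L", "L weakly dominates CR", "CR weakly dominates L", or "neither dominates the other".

Compare L to CR across every action of Player 1: A: 9=9, B: 4>-3, C: 4>-5.
L is at least as good everywhere and strictly better somewhere (tied only at A), so L weakly but not strictly dominates CR.

L weakly dominates CR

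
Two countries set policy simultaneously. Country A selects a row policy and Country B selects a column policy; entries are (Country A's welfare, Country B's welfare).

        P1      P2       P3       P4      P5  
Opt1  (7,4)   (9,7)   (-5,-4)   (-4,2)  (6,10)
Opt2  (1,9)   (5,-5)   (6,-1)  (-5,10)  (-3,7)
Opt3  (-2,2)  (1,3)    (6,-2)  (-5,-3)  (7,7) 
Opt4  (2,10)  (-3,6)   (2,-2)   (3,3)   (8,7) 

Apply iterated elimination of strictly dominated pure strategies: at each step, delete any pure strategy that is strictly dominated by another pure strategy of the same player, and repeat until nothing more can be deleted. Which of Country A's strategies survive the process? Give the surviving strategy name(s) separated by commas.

Country B's strategy P2 is strictly dominated by P5 (Opt1: 10>7, Opt2: 7>-5, Opt3: 7>3, Opt4: 7>6) and is removed.
Column P3 is eliminated: P1 beats it against every remaining row (Opt1: 4>-4, Opt2: 9>-1, Opt3: 2>-2, Opt4: 10>-2).
For Country A, Opt1 strictly dominates Opt2 on the remaining columns (P1: 7>1, P4: -4>-5, P5: 6>-3); eliminate Opt2.
Country A's strategy Opt3 is strictly dominated by Opt4 (P1: 2>-2, P4: 3>-5, P5: 8>7) and is removed.
Country B's strategy P4 is strictly dominated by P1 (Opt1: 4>2, Opt4: 10>3) and is removed.
Among the remaining strategies, none is strictly dominated by another pure strategy of the same player, so the elimination stops.
Surviving strategies — Country A: {Opt1, Opt4}; Country B: {P1, P5}.

Opt1, Opt4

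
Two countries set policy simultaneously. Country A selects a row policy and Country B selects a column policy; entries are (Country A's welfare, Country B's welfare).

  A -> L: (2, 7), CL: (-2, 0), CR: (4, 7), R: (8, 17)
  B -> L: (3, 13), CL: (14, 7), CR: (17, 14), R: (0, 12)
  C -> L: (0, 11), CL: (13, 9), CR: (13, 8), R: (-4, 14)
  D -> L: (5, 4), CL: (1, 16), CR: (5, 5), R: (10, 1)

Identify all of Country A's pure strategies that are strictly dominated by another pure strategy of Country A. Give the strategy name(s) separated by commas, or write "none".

A is strictly dominated by D (L: 5>2, CL: 1>-2, CR: 5>4, R: 10>8).
B is not dominated — it holds its own against A at L (3>2); C at L (3>0); D at CL (14>1).
C is strictly dominated by B (L: 3>0, CL: 14>13, CR: 17>13, R: 0>-4).
Nothing dominates D: A at L (5>2); B at L (5>3); C at L (5>0).

A, C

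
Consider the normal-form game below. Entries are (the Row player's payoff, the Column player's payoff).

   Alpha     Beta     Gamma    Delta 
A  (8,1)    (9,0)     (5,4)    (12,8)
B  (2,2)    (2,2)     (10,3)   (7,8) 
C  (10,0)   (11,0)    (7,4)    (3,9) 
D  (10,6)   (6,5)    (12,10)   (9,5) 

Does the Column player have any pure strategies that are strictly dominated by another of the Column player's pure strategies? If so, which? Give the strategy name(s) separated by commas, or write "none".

Alpha is strictly dominated by Gamma (A: 4>1, B: 3>2, C: 4>0, D: 10>6).
Gamma strictly dominates Beta — A: 4>0, B: 3>2, C: 4>0, D: 10>5.
Gamma is not dominated — it holds its own against Alpha at A (4>1); Beta at A (4>0); Delta at D (10>5).
Nothing dominates Delta: Alpha at A (8>1); Beta at A (8>0); Gamma at A (8>4).

Alpha, Beta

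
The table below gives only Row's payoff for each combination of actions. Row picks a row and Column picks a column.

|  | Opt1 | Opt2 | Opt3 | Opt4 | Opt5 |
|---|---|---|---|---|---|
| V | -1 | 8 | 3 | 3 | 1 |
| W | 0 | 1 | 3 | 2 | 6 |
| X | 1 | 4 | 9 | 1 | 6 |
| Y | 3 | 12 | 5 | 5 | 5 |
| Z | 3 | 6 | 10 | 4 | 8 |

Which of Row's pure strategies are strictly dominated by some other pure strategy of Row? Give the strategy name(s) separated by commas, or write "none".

V, W, X

Y strictly dominates V — Opt1: 3>-1, Opt2: 12>8, Opt3: 5>3, Opt4: 5>3, Opt5: 5>1.
W is strictly dominated by Z (Opt1: 3>0, Opt2: 6>1, Opt3: 10>3, Opt4: 4>2, Opt5: 8>6).
X: dominated, since Z does at least as well everywhere (Opt1: 3>1, Opt2: 6>4, Opt3: 10>9, Opt4: 4>1, Opt5: 8>6).
Y is not dominated — it holds its own against V at Opt1 (3>-1); W at Opt1 (3>0); X at Opt1 (3>1); Z at Opt1 (3=3).
Z: no other strategy beats it everywhere (V at Opt1 (3>-1); W at Opt1 (3>0); X at Opt1 (3>1); Y at Opt1 (3=3)).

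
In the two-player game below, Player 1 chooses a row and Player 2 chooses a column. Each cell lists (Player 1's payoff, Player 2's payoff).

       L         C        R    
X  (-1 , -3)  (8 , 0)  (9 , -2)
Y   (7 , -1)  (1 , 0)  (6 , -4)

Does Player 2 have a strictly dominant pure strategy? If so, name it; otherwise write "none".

C

C vs L: X: 0>-3, Y: 0>-1.
C vs R: X: 0>-2, Y: 0>-4.
C strictly beats every other strategy against every opponent action, so it is strictly dominant.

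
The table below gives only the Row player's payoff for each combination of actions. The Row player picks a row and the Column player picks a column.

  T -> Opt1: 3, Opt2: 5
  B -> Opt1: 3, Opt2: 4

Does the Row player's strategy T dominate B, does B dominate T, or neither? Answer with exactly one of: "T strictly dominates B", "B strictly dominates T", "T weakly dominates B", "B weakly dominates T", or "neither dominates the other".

Compare T to B across every action of the Column player: Opt1: 3=3, Opt2: 5>4.
T is at least as good everywhere and strictly better somewhere (tied only at Opt1), so T weakly but not strictly dominates B.

T weakly dominates B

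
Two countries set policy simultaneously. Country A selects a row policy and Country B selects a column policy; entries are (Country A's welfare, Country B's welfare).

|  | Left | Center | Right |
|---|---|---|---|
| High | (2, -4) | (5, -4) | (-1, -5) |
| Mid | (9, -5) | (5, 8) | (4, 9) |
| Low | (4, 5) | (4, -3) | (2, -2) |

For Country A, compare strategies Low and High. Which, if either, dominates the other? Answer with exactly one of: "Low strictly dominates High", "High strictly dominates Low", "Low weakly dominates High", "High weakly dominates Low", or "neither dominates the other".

neither dominates the other

Low's payoffs vs High's, by Country B's action — Left: 4>2, Center: 4<5, Right: 2>-1.
Low does better at Left, Right but worse at Center; neither strategy dominates the other.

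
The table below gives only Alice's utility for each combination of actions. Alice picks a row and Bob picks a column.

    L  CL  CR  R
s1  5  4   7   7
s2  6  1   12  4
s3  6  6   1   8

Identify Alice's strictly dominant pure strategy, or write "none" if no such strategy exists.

s1 fails to dominate s2 at L (5<6).
s2 fails to dominate s1 at CL (1<4).
s3 fails to dominate s1 at CR (1<7).
No single strategy dominates all the others.

none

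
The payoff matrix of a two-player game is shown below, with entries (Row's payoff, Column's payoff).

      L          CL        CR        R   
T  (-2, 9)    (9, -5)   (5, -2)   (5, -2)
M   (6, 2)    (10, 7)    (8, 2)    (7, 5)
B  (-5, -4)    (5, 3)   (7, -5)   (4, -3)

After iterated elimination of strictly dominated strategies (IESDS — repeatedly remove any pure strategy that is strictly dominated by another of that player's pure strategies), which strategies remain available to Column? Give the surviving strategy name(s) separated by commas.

Row's strategy T is strictly dominated by M (L: 6>-2, CL: 10>9, CR: 8>5, R: 7>5) and is removed.
For Row, M strictly dominates B on the remaining columns (L: 6>-5, CL: 10>5, CR: 8>7, R: 7>4); eliminate B.
For Column, CL strictly dominates L on the remaining rows (M: 7>2); eliminate L.
Column CR is eliminated: CL beats it against every remaining row (M: 7>2).
Column R is eliminated: CL beats it against every remaining row (M: 7>5).
Among the remaining strategies, none is strictly dominated by another pure strategy of the same player, so the elimination stops.
Surviving strategies — Row: {M}; Column: {CL}.

CL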